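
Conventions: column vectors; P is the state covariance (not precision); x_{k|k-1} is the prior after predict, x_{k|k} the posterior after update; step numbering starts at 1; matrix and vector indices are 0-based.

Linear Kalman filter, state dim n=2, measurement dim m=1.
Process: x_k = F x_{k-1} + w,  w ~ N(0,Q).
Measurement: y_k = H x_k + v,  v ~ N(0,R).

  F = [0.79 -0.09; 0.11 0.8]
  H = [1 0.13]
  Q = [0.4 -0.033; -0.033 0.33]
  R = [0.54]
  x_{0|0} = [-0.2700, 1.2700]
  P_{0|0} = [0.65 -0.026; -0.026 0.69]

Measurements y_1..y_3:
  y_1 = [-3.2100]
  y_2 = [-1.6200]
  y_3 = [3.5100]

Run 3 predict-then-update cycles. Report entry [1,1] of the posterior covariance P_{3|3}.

step 1: x^-=[-0.3276, 0.9863]  P^-=[0.8150 -0.0424; -0.0424 0.7749]  S=[1.3570]  K=[0.5965; 0.0430]  nu=[-3.0106]  x^+=[-2.1234, 0.8568]  P^+=[0.3321 -0.0772; -0.0772 0.7724]
step 2: x^-=[-1.7546, 0.4519]  P^-=[0.6245 -0.1078; -0.1078 0.8148]  S=[1.1503]  K=[0.5308; -0.0016]  nu=[0.0758]  x^+=[-1.7143, 0.4518]  P^+=[0.3005 -0.1068; -0.1068 0.8148]
step 3: x^-=[-1.3950, 0.1728]  P^-=[0.6093 -0.1320; -0.1320 0.8363]  S=[1.1291]  K=[0.5244; -0.0206]  nu=[4.8825]  x^+=[1.1656, 0.0722]  P^+=[0.2988 -0.1198; -0.1198 0.8358]

P_post[1,1] = 0.8358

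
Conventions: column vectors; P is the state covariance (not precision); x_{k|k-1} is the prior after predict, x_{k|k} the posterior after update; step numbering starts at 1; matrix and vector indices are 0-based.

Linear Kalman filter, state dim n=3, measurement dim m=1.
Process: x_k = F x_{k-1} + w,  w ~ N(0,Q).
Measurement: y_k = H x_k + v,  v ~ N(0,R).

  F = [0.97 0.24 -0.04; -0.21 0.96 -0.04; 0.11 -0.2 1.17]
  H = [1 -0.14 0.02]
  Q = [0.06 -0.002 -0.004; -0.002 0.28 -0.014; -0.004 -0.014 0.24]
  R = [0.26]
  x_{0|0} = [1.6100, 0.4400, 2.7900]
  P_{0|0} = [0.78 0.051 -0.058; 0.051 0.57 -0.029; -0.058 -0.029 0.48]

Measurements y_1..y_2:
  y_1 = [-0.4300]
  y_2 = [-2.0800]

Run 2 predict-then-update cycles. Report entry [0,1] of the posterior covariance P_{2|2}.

step 1: x^-=[1.5557, -0.0273, 3.3534]  P^-=[0.8563 0.0193 -0.0531; 0.0193 0.8212 -0.1747; -0.0531 -0.1747 0.9257]  S=[1.1262]  K=[0.7570; -0.0881; -0.0090]  nu=[-2.0566]  x^+=[-0.0011, 0.1538, 3.3719]  P^+=[0.2109 0.0944 -0.0454; 0.0944 0.8124 -0.1756; -0.0454 -0.1756 0.9256]
step 2: x^-=[-0.0991, 0.0130, 3.9142]  P^-=[0.3576 0.2366 -0.1817; 0.2366 1.0142 -0.3915; -0.1817 -0.3915 1.6085]  S=[0.5668]  K=[0.5660; 0.1531; -0.1671]  nu=[-2.0574]  x^+=[-1.2636, -0.3021, 4.2580]  P^+=[0.1760 0.1875 -0.1281; 0.1875 1.0009 -0.3770; -0.1281 -0.3770 1.5926]

P_post[0,1] = 0.1875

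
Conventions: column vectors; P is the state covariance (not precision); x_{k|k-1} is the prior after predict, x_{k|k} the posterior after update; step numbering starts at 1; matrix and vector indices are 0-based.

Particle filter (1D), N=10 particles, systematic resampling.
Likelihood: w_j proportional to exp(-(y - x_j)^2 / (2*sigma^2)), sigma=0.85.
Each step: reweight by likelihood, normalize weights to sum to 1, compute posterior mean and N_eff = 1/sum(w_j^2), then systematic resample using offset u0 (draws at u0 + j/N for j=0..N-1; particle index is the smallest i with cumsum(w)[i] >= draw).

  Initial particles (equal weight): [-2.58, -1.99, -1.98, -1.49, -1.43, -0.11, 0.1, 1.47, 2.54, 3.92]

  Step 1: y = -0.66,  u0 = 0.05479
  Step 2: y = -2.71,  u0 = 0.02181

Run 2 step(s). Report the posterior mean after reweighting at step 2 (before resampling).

step 1: w=[0.0224, 0.0844, 0.0860, 0.1783, 0.1906, 0.2330, 0.1926, 0.0124, 0.0002, 0.0000]  mean=-0.9218  Neff=5.7250  idx=[1, 2, 3, 3, 4, 4, 5, 5, 6, 6]
step 2: w=[0.2518, 0.2492, 0.1287, 0.1287, 0.1160, 0.1160, 0.0034, 0.0034, 0.0015, 0.0015]  mean=-1.7100  Neff=5.3900  idx=[0, 0, 0, 1, 1, 2, 2, 3, 4, 5]

post_mean = -1.7100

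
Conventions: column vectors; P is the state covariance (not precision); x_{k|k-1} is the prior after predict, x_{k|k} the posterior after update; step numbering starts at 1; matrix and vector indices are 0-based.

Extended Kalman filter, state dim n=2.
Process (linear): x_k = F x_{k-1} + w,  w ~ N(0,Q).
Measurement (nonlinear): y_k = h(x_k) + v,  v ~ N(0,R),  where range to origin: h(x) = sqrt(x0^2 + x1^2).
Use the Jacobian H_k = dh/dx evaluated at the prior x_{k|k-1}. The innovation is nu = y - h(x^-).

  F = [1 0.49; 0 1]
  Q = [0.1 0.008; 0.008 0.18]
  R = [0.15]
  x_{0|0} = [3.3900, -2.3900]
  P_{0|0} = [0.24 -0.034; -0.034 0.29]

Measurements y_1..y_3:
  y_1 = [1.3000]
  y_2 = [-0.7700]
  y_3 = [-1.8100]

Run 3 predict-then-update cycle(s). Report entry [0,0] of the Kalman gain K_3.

step 1: x^-=[2.2189, -2.3900]  P^-=[0.3763 0.1161; 0.1161 0.4700]  H_jac=[0.6804 -0.7329]  S=[0.4608]  K=[0.3710; -0.5760]  nu=[-1.9612]  x^+=[1.4914, -1.2603]  P^+=[0.3129 0.2146; 0.2146 0.3171]
step 2: x^-=[0.8738, -1.2603]  P^-=[0.6993 0.3779; 0.3779 0.4971]  H_jac=[0.5698 -0.8218]  S=[0.3588]  K=[0.2448; -0.5384]  nu=[-2.3036]  x^+=[0.3098, -0.0201]  P^+=[0.6778 0.4252; 0.4252 0.3931]
step 3: x^-=[0.3000, -0.0201]  P^-=[1.2889 0.6259; 0.6259 0.5731]  H_jac=[0.9978 -0.0669]  S=[1.3522]  K=[0.9201; 0.4335]  nu=[-2.1106]  x^+=[-1.6421, -0.9350]  P^+=[0.1441 0.0865; 0.0865 0.3190]

K[0,0] = 0.9201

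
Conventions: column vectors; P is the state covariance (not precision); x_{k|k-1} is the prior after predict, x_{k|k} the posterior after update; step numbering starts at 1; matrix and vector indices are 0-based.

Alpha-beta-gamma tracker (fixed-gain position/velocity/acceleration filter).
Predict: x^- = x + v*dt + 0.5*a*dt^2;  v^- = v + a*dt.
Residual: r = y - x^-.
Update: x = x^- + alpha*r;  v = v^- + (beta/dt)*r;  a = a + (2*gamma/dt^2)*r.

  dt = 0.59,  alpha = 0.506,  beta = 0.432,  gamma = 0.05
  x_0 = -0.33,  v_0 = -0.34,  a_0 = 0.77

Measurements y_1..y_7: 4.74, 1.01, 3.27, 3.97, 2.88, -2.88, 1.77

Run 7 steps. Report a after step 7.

a_post = -0.9949

step 1: x_pred=-0.3966  r=5.1366  x^+=2.2025  v^+=3.8753  a^+=2.2456
step 2: x_pred=4.8798  r=-3.8698  x^+=2.9217  v^+=2.3667  a^+=1.1339
step 3: x_pred=4.5154  r=-1.2454  x^+=3.8852  v^+=2.1238  a^+=0.7761
step 4: x_pred=5.2734  r=-1.3034  x^+=4.6139  v^+=1.6274  a^+=0.4017
step 5: x_pred=5.6440  r=-2.7640  x^+=4.2454  v^+=-0.1594  a^+=-0.3923
step 6: x_pred=4.0831  r=-6.9631  x^+=0.5598  v^+=-5.4892  a^+=-2.3926
step 7: x_pred=-3.0953  r=4.8653  x^+=-0.6335  v^+=-3.3385  a^+=-0.9949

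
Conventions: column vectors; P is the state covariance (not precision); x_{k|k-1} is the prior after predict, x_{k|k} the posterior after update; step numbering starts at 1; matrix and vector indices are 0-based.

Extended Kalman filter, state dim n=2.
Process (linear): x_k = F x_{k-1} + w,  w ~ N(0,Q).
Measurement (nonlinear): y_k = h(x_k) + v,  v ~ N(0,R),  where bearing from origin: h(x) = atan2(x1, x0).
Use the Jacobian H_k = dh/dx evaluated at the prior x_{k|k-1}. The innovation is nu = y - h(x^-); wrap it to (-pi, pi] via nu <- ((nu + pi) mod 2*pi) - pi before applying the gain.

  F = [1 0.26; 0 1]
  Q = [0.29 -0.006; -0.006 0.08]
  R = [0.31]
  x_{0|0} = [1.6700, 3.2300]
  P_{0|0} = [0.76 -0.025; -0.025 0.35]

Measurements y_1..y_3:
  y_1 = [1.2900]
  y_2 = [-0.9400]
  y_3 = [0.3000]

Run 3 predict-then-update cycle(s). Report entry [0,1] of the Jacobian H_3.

step 1: x^-=[2.5098, 3.2300]  P^-=[1.0607 0.0600; 0.0600 0.4300]  H_jac=[-0.1930 0.1500]  S=[0.3557]  K=[-0.5503; 0.1488]  nu=[0.3798]  x^+=[2.3008, 3.2865]  P^+=[0.9529 0.0891; 0.0891 0.4221]
step 2: x^-=[3.1553, 3.2865]  P^-=[1.3178 0.1929; 0.1929 0.5021]  H_jac=[-0.1583 0.1520]  S=[0.3454]  K=[-0.5193; 0.1326]  nu=[-1.7458]  x^+=[4.0618, 3.0550]  P^+=[1.2247 0.2167; 0.2167 0.4961]
step 3: x^-=[4.8561, 3.0550]  P^-=[1.6609 0.3396; 0.3396 0.5761]  H_jac=[-0.0928 0.1475]  S=[0.3275]  K=[-0.3177; 0.1632]  nu=[-0.2615]  x^+=[4.9392, 3.0123]  P^+=[1.6278 0.3566; 0.3566 0.5673]

H_jac[0,1] = 0.1475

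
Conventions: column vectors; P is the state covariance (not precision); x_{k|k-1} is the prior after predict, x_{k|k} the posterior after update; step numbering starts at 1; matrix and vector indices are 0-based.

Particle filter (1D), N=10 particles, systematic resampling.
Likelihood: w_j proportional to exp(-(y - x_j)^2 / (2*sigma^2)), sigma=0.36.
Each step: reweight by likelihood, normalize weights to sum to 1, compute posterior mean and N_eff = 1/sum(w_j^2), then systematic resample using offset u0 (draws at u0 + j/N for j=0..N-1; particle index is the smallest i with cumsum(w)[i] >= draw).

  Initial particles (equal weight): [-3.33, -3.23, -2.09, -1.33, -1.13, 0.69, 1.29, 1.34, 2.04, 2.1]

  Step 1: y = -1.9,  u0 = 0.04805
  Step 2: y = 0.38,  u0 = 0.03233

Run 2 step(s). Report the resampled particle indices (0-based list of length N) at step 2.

step 1: w=[0.0003, 0.0009, 0.6913, 0.2269, 0.0807, 0.0000, 0.0000, 0.0000, 0.0000, 0.0000]  mean=-1.8415  Neff=1.8661  idx=[2, 2, 2, 2, 2, 2, 2, 3, 3, 4]
step 2: w=[0.0000, 0.0000, 0.0000, 0.0000, 0.0000, 0.0000, 0.0000, 0.0714, 0.0714, 0.8571]  mean=-1.1586  Neff=1.3426  idx=[7, 8, 9, 9, 9, 9, 9, 9, 9, 9]

resampled_idx = [7, 8, 9, 9, 9, 9, 9, 9, 9, 9]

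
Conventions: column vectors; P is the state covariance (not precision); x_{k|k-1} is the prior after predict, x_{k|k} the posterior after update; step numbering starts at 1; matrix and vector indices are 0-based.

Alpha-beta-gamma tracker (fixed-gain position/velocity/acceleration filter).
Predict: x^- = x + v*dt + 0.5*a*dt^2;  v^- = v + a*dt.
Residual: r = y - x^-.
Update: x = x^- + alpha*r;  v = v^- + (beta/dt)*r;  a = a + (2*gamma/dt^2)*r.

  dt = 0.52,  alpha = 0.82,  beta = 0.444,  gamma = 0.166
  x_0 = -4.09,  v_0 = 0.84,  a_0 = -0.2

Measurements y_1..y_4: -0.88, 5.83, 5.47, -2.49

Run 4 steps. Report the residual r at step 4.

step 1: x_pred=-3.6802  r=2.8002  x^+=-1.3840  v^+=3.1270  a^+=3.2382
step 2: x_pred=0.6798  r=5.1502  x^+=4.9030  v^+=9.2083  a^+=9.5617
step 3: x_pred=10.9840  r=-5.5140  x^+=6.4625  v^+=9.4722  a^+=2.7915
step 4: x_pred=11.7655  r=-14.2555  x^+=0.0760  v^+=-1.2482  a^+=-14.7116

resid = -14.2555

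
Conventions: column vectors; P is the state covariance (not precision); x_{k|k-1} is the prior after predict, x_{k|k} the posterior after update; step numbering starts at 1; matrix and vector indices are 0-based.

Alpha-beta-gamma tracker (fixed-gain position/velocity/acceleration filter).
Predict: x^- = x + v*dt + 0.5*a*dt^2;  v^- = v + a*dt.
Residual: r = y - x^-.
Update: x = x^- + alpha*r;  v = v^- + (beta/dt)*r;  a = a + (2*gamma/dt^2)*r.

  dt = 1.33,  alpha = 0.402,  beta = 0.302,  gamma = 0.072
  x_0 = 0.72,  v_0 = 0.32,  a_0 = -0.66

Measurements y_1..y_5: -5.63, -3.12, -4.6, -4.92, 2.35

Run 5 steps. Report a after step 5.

a_post = 1.2029

step 1: x_pred=0.5619  r=-6.1919  x^+=-1.9273  v^+=-1.9638  a^+=-1.1641
step 2: x_pred=-5.5686  r=2.4486  x^+=-4.5843  v^+=-2.9560  a^+=-0.9647
step 3: x_pred=-9.3690  r=4.7690  x^+=-7.4518  v^+=-3.1562  a^+=-0.5765
step 4: x_pred=-12.1594  r=7.2394  x^+=-9.2492  v^+=-2.2791  a^+=0.0128
step 5: x_pred=-12.2690  r=14.6190  x^+=-6.3922  v^+=1.0575  a^+=1.2029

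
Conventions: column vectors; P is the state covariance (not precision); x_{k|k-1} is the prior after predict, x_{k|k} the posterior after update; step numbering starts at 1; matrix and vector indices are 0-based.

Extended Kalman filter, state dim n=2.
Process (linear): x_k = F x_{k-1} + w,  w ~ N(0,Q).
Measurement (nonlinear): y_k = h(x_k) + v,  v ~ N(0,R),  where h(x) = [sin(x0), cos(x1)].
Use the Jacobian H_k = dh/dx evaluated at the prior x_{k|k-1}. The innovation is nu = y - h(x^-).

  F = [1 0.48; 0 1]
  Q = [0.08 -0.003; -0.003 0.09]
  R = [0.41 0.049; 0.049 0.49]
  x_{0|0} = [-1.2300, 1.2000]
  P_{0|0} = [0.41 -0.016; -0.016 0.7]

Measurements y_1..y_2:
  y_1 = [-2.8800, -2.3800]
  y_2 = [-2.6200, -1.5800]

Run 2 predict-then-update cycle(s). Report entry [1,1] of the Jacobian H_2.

H_jac[1,1] = -0.6395

step 1: x^-=[-0.6540, 1.2000]  P^-=[0.6359 0.3170; 0.3170 0.7900]  H_jac=[0.7937 0.0000; 0.0000 -0.9320]  S=[0.8106 -0.1855; -0.1855 1.1763]  K=[0.5863 -0.1587; 0.1734 -0.5986]  nu=[-2.2716, -2.7424]  x^+=[-1.5507, 2.4478]  P^+=[0.2931 0.0526; 0.0526 0.3056]
step 2: x^-=[-0.3758, 2.4478]  P^-=[0.4940 0.1963; 0.1963 0.3956]  H_jac=[0.9302 0.0000; 0.0000 -0.6395]  S=[0.8375 -0.0678; -0.0678 0.6518]  K=[0.5377 -0.1367; 0.1882 -0.3686]  nu=[-2.2530, -0.8112]  x^+=[-1.4762, 2.3227]  P^+=[0.2298 0.0635; 0.0635 0.2680]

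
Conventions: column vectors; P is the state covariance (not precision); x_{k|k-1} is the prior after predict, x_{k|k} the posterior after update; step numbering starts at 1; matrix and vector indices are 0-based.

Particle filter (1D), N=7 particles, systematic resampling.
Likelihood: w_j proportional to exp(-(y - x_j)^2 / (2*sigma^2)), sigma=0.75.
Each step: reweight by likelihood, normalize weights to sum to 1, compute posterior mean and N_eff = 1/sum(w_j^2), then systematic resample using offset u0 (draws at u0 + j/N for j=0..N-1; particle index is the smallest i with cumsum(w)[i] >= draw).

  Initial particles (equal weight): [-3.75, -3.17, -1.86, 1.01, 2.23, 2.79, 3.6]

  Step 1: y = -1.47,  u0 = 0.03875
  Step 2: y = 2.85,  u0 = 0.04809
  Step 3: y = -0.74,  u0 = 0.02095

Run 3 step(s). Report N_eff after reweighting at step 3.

N_eff = 7.0000

step 1: w=[0.0102, 0.0795, 0.9059, 0.0044, 0.0000, 0.0000, 0.0000]  mean=-1.9708  Neff=1.2089  idx=[1, 2, 2, 2, 2, 2, 2]
step 2: w=[0.0000, 0.1667, 0.1667, 0.1667, 0.1667, 0.1667, 0.1667]  mean=-1.8600  Neff=6.0000  idx=[1, 2, 3, 3, 4, 5, 6]
step 3: w=[0.1429, 0.1429, 0.1429, 0.1429, 0.1429, 0.1429, 0.1429]  mean=-1.8600  Neff=7.0000  idx=[0, 1, 2, 3, 4, 5, 6]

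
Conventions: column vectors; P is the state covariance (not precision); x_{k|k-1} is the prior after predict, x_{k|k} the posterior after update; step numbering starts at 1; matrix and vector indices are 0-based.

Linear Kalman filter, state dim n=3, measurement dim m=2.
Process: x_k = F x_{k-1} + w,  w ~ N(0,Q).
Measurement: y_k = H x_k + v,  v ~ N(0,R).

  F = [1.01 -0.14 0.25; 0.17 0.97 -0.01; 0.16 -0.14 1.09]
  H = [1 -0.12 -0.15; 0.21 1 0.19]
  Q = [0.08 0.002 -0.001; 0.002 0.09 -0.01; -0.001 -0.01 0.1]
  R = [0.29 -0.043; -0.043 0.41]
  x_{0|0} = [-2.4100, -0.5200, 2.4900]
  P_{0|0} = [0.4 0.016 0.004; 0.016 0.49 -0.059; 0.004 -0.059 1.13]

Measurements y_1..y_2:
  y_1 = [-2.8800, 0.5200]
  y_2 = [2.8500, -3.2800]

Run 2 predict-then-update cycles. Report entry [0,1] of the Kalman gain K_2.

K[0,1] = 0.1655

step 1: x^-=[-1.7388, -0.9390, 2.4013]  P^-=[0.5699 0.0023 0.3942; 0.0023 0.5691 -0.1376; 0.3942 -0.1376 1.4811]  S=[0.7776 0.0547; 0.0547 1.0379]  K=[0.6455 0.1557; -0.0955 0.5287; 0.2279 0.2063]  nu=[-0.8937, 1.3679]  x^+=[-2.1027, -0.1305, 2.4798]  P^+=[0.2097 -0.0530 0.2372; -0.0530 0.2775 -0.2394; 0.2372 -0.2394 1.3914]
step 2: x^-=[-1.4855, -0.5089, 2.3848]  P^-=[0.5379 -0.1045 0.7417; -0.1045 0.3436 -0.2740; 0.7417 -0.2740 1.9221]  S=[0.6688 0.0369; 0.0369 0.7579]  K=[0.6475 0.1655; -0.1766 0.3644; 0.7110 0.2912]  nu=[4.6321, -2.9123]  x^+=[1.0320, -2.3882, 4.8302]  P^+=[0.2288 -0.0814 0.3860; -0.0814 0.2269 -0.2781; 0.3860 -0.2781 1.5044]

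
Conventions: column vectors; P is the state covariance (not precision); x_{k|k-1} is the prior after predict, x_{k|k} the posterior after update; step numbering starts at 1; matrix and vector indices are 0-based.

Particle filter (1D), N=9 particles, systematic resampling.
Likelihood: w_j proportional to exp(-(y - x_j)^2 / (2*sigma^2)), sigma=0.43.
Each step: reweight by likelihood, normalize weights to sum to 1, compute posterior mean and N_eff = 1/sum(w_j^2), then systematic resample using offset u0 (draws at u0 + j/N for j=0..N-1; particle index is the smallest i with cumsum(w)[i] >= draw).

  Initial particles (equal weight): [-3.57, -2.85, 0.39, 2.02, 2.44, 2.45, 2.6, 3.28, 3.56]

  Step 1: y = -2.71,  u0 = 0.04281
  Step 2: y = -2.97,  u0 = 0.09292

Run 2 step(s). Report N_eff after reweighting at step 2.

step 1: w=[0.1249, 0.8751, 0.0000, 0.0000, 0.0000, 0.0000, 0.0000, 0.0000, 0.0000]  mean=-2.9399  Neff=1.2797  idx=[0, 1, 1, 1, 1, 1, 1, 1, 1]
step 2: w=[0.0468, 0.1192, 0.1192, 0.1192, 0.1192, 0.1192, 0.1192, 0.1192, 0.1192]  mean=-2.8837  Neff=8.6382  idx=[1, 2, 3, 4, 5, 6, 6, 7, 8]

N_eff = 8.6382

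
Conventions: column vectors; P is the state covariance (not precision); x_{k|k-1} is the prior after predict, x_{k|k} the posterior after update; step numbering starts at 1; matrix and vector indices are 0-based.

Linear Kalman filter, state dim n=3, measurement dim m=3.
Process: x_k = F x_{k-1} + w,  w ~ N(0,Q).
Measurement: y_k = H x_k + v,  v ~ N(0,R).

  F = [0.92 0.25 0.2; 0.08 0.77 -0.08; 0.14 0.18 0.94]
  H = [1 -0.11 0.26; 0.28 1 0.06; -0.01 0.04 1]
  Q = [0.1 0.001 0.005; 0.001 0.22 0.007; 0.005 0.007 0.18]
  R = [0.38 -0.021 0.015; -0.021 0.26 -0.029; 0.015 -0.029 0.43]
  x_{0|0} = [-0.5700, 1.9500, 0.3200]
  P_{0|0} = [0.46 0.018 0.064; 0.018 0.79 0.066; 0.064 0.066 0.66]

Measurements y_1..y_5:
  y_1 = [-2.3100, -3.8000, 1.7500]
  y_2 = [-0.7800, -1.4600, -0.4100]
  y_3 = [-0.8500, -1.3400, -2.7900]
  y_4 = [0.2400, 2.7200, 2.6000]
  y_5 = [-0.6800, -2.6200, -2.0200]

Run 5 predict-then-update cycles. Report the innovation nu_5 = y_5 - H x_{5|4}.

step 1: x^-=[0.0271, 1.4303, 0.5720]  P^-=[0.6036 0.1946 0.3025; 0.1946 0.6888 0.1251; 0.3025 0.1251 0.8379]  S=[1.1559 0.3458 0.5210; 0.3458 1.1333 0.2573; 0.5210 0.2573 1.2728]  K=[0.5230 0.1799 -0.0114; -0.0793 0.6838 0.0126; 0.1605 0.0478 0.5844]  nu=[-2.3285, -5.2722, 1.1211]  x^+=[-2.1519, -1.9761, 0.6013]  P^+=[0.1927 -0.0179 0.0004; -0.0179 0.1855 -0.0232; 0.0004 -0.0232 0.2533]
step 2: x^-=[-2.3535, -1.7419, -0.0918]  P^-=[0.2745 0.0307 0.0762; 0.0307 0.3335 -0.0028; 0.0762 -0.0028 0.4049]  S=[0.7189 0.0646 0.1936; 0.0646 0.6359 0.0264; 0.1936 0.0264 0.8337]  K=[0.3940 0.1365 -0.0062; -0.0607 0.5435 0.0092; 0.1275 0.0356 0.4539]  nu=[1.4057, 0.9464, -0.2721]  x^+=[-1.6687, -1.3153, -0.0024]  P^+=[0.1450 -0.0133 0.0013; -0.0133 0.1472 -0.0187; 0.0013 -0.0187 0.1968]
step 3: x^-=[-1.8645, -1.1461, -0.4727]  P^-=[0.2323 0.0246 0.0607; 0.0246 0.3101 -0.0006; 0.0607 -0.0006 0.3548]  S=[0.6662 0.0472 0.1652; 0.0472 0.6053 0.0204; 0.1652 0.0204 0.7841]  K=[0.3602 0.1261 -0.0035; -0.0550 0.5275 0.0126; 0.1215 0.0384 0.4251]  nu=[1.0113, 0.3565, -2.2901]  x^+=[-1.4473, -1.0425, -1.3097]  P^+=[0.1323 -0.0119 0.0020; -0.0119 0.1422 -0.0165; 0.0020 -0.0165 0.1842]
step 4: x^-=[-1.8541, -0.8137, -1.6214]  P^-=[0.2219 0.0242 0.0581; 0.0242 0.3069 0.0013; 0.0581 0.0013 0.3443]  S=[0.6537 0.0443 0.1597; 0.0443 0.6012 0.0209; 0.1597 0.0209 0.7738]  K=[0.3507 0.1237 -0.0023; -0.0531 0.5253 0.0140; 0.1206 0.0402 0.4183]  nu=[2.4261, 4.1501, 4.2354]  x^+=[-0.4998, 1.2970, 0.6097]  P^+=[0.1288 -0.0113 0.0024; -0.0113 0.1414 -0.0158; 0.0024 -0.0158 0.1812]
step 5: x^-=[-0.0136, 0.9100, 0.7366]  P^-=[0.2192 0.0243 0.0576; 0.0243 0.3063 0.0020; 0.0576 0.0020 0.3419]  S=[0.6505 0.0437 0.1586; 0.0437 0.6005 0.0213; 0.1586 0.0213 0.7714]  K=[0.3480 0.1231 -0.0019; -0.0525 0.5249 0.0145; 0.1206 0.0408 0.4167]  nu=[-0.7579, -3.5703, -2.7932]  x^+=[-0.7118, -0.9649, -0.6643]  P^+=[0.1277 -0.0112 0.0026; -0.0112 0.1412 -0.0156; 0.0026 -0.0156 0.1804]

innov = [-0.7579, -3.5703, -2.7932]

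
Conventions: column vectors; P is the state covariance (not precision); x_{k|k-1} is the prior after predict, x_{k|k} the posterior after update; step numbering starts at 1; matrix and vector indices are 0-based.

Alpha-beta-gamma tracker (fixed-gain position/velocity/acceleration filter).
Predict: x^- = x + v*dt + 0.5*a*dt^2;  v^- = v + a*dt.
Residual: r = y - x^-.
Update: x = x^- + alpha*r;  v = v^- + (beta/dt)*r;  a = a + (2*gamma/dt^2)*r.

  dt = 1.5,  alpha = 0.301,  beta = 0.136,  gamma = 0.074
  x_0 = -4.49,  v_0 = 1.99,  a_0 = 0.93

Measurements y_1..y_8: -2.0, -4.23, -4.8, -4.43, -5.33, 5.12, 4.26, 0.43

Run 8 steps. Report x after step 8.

x_post = -9.2027

step 1: x_pred=-0.4588  r=-1.5412  x^+=-0.9227  v^+=3.2453  a^+=0.8286
step 2: x_pred=4.8774  r=-9.1074  x^+=2.1361  v^+=3.6625  a^+=0.2296
step 3: x_pred=7.8880  r=-12.6880  x^+=4.0689  v^+=2.8564  a^+=-0.6050
step 4: x_pred=7.6729  r=-12.1029  x^+=4.0299  v^+=0.8515  a^+=-1.4011
step 5: x_pred=3.7309  r=-9.0609  x^+=1.0036  v^+=-2.0717  a^+=-1.9971
step 6: x_pred=-4.3508  r=9.4708  x^+=-1.5001  v^+=-4.2087  a^+=-1.3742
step 7: x_pred=-9.3591  r=13.6191  x^+=-5.2598  v^+=-5.0352  a^+=-0.4783
step 8: x_pred=-13.3507  r=13.7807  x^+=-9.2027  v^+=-4.5033  a^+=0.4281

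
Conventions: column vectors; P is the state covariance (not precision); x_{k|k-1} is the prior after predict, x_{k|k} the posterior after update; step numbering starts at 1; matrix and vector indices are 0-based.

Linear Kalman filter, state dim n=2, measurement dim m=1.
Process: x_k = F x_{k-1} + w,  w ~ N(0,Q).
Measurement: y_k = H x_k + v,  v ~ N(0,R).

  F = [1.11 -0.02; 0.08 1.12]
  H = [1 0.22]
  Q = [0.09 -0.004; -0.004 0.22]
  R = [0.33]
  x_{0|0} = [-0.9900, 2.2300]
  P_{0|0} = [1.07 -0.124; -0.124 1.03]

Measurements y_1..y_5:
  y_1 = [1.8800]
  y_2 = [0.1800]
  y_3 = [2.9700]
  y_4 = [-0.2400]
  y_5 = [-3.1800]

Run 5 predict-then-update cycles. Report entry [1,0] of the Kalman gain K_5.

K[1,0] = -0.0029

step 1: x^-=[-1.1435, 2.4184]  P^-=[1.4143 -0.0860; -0.0860 1.4967]  S=[1.7789]  K=[0.7844; 0.1367]  nu=[2.4915]  x^+=[0.8108, 2.7591]  P^+=[0.3198 -0.2768; -0.2768 1.4634]
step 2: x^-=[0.8448, 3.1551]  P^-=[0.4968 -0.3521; -0.3521 2.0081]  S=[0.7691]  K=[0.5453; 0.1166]  nu=[-1.3589]  x^+=[0.1038, 2.9966]  P^+=[0.2682 -0.4010; -0.4010 1.9977]
step 3: x^-=[0.0553, 3.3645]  P^-=[0.4390 -0.5228; -0.5228 2.6557]  S=[0.6675]  K=[0.4854; 0.0921]  nu=[2.1745]  x^+=[1.1107, 3.5646]  P^+=[0.2818 -0.5526; -0.5526 2.6501]
step 4: x^-=[1.1616, 4.0812]  P^-=[0.4627 -0.7245; -0.7245 3.4470]  S=[0.6408]  K=[0.4734; 0.0528]  nu=[-2.2995]  x^+=[0.0731, 3.9598]  P^+=[0.3191 -0.7405; -0.7405 3.4452]
step 5: x^-=[0.0019, 4.4408]  P^-=[0.5175 -0.9723; -0.9723 4.4110]  S=[0.6332]  K=[0.4794; -0.0029]  nu=[-4.1589]  x^+=[-1.9921, 4.4529]  P^+=[0.3719 -0.9714; -0.9714 4.4110]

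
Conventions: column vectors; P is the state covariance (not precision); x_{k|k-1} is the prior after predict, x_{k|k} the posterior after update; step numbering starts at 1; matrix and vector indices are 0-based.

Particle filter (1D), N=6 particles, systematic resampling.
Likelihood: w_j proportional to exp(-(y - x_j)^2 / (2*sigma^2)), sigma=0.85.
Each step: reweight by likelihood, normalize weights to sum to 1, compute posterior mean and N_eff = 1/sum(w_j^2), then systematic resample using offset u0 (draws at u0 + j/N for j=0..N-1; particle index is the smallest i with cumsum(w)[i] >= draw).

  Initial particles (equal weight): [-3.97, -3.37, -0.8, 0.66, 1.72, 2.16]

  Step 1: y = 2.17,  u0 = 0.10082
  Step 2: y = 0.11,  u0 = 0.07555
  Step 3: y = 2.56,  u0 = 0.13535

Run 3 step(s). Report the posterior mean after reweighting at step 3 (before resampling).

post_mean = 1.8194

step 1: w=[0.0000, 0.0000, 0.0011, 0.0993, 0.4183, 0.4812]  mean=1.8237  Neff=2.4011  idx=[4, 4, 4, 5, 5, 5]
step 2: w=[0.2510, 0.2510, 0.2510, 0.0823, 0.0823, 0.0823]  mean=1.8287  Neff=4.7772  idx=[0, 0, 1, 2, 2, 4]
step 3: w=[0.1548, 0.1548, 0.1548, 0.1548, 0.1548, 0.2259]  mean=1.8194  Neff=5.8524  idx=[0, 1, 3, 4, 5, 5]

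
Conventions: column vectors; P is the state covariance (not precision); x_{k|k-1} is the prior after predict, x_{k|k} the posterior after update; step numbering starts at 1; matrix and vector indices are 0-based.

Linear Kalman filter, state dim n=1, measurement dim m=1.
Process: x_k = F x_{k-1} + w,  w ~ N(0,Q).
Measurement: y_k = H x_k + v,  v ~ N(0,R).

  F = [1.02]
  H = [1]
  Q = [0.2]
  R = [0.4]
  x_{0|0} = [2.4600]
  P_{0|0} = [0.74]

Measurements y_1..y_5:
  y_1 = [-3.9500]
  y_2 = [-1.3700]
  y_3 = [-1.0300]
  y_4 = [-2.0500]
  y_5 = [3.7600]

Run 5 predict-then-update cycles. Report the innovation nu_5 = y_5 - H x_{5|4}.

step 1: x^-=[2.5092]  P^-=[0.9699]  S=[1.3699]  K=[0.7080]  nu=[-6.4592]  x^+=[-2.0640]  P^+=[0.2832]
step 2: x^-=[-2.1052]  P^-=[0.4946]  S=[0.8946]  K=[0.5529]  nu=[0.7352]  x^+=[-1.6987]  P^+=[0.2212]
step 3: x^-=[-1.7327]  P^-=[0.4301]  S=[0.8301]  K=[0.5181]  nu=[0.7027]  x^+=[-1.3686]  P^+=[0.2073]
step 4: x^-=[-1.3960]  P^-=[0.4156]  S=[0.8156]  K=[0.5096]  nu=[-0.6540]  x^+=[-1.7293]  P^+=[0.2038]
step 5: x^-=[-1.7638]  P^-=[0.4121]  S=[0.8121]  K=[0.5074]  nu=[5.5238]  x^+=[1.0391]  P^+=[0.2030]

innov = [5.5238]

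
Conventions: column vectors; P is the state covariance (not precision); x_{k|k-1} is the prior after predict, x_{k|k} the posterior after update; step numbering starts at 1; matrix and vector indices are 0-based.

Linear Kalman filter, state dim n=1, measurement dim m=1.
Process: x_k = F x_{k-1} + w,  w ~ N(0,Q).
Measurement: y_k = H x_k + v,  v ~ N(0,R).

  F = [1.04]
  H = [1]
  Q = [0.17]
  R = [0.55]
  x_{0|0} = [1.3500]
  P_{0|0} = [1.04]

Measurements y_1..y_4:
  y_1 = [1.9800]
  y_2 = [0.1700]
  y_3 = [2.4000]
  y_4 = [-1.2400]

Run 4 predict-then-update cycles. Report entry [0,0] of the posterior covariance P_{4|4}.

P_post[0,0] = 0.2464

step 1: x^-=[1.4040]  P^-=[1.2949]  S=[1.8449]  K=[0.7019]  nu=[0.5760]  x^+=[1.8083]  P^+=[0.3860]
step 2: x^-=[1.8806]  P^-=[0.5875]  S=[1.1375]  K=[0.5165]  nu=[-1.7106]  x^+=[0.9971]  P^+=[0.2841]
step 3: x^-=[1.0370]  P^-=[0.4773]  S=[1.0273]  K=[0.4646]  nu=[1.3630]  x^+=[1.6702]  P^+=[0.2555]
step 4: x^-=[1.7370]  P^-=[0.4464]  S=[0.9964]  K=[0.4480]  nu=[-2.9770]  x^+=[0.4033]  P^+=[0.2464]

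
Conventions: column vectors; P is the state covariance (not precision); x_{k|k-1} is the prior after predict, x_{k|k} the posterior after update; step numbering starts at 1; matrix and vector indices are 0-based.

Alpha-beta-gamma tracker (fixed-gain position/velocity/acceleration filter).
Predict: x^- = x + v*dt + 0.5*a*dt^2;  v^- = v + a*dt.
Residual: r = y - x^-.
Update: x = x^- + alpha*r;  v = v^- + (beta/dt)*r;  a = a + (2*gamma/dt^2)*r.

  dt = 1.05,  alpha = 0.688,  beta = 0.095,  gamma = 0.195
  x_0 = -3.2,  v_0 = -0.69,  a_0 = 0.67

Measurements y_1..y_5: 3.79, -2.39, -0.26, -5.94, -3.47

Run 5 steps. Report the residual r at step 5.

resid = -1.4416

step 1: x_pred=-3.5552  r=7.3452  x^+=1.4983  v^+=0.6781  a^+=3.2683
step 2: x_pred=4.0119  r=-6.4019  x^+=-0.3926  v^+=3.5305  a^+=1.0037
step 3: x_pred=3.8677  r=-4.1277  x^+=1.0279  v^+=4.2109  a^+=-0.4565
step 4: x_pred=5.1977  r=-11.1377  x^+=-2.4650  v^+=2.7239  a^+=-4.3964
step 5: x_pred=-2.0284  r=-1.4416  x^+=-3.0202  v^+=-2.0227  a^+=-4.9063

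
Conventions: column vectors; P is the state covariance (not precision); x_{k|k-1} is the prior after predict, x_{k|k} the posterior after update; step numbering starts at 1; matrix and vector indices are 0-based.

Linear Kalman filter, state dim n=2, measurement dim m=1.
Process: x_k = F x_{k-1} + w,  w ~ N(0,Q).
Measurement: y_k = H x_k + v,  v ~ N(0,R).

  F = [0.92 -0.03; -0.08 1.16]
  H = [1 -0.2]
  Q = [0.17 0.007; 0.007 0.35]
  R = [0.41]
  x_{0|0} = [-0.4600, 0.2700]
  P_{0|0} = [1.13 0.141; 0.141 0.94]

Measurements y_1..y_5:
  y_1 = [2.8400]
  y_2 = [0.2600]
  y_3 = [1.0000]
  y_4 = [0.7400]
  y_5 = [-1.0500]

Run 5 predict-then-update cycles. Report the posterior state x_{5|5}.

x_post = [0.1660, 1.6146]

step 1: x^-=[-0.4313, 0.3500]  P^-=[1.1195 0.0419; 0.0419 1.5959]  S=[1.5766]  K=[0.7048; -0.1759]  nu=[3.3413]  x^+=[1.9235, -0.2376]  P^+=[0.3364 0.2373; 0.2373 1.5472]
step 2: x^-=[1.7768, -0.4295]  P^-=[0.4430 0.1822; 0.1822 2.3900]  S=[0.8757]  K=[0.4643; -0.3377]  nu=[-1.6027]  x^+=[1.0327, 0.1117]  P^+=[0.2543 0.3196; 0.3196 2.2901]
step 3: x^-=[0.9467, 0.0470]  P^-=[0.3696 0.2504; 0.2504 3.3739]  S=[0.8144]  K=[0.3924; -0.5211]  nu=[0.0627]  x^+=[0.9713, 0.0144]  P^+=[0.2443 0.4169; 0.4169 3.1527]
step 4: x^-=[0.8932, -0.0611]  P^-=[0.3566 0.3252; 0.3252 4.5165]  S=[0.8171]  K=[0.3568; -0.7074]  nu=[-0.1654]  x^+=[0.8342, 0.0559]  P^+=[0.2526 0.5315; 0.5315 4.1076]
step 5: x^-=[0.7658, -0.0018]  P^-=[0.3581 0.4139; 0.4139 5.7801]  S=[0.8338]  K=[0.3302; -0.8901]  nu=[-1.8161]  x^+=[0.1660, 1.6146]  P^+=[0.2672 0.6590; 0.6590 5.1196]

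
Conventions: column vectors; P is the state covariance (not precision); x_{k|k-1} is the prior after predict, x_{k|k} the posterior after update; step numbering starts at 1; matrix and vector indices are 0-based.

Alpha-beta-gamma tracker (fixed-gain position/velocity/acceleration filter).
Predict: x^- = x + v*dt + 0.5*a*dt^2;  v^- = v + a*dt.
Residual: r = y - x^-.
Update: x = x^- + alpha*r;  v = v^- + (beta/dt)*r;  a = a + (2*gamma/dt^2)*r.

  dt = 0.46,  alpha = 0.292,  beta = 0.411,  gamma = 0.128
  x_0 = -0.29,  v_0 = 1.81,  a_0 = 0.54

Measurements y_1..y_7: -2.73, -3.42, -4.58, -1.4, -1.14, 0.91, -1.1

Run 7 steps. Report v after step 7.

step 1: x_pred=0.5997  r=-3.3297  x^+=-0.3725  v^+=-0.9166  a^+=-3.4884
step 2: x_pred=-1.1633  r=-2.2567  x^+=-1.8222  v^+=-4.5376  a^+=-6.2187
step 3: x_pred=-4.5675  r=-0.0125  x^+=-4.5711  v^+=-7.4094  a^+=-6.2338
step 4: x_pred=-8.6390  r=7.2390  x^+=-6.5252  v^+=-3.8091  a^+=2.5242
step 5: x_pred=-8.0103  r=6.8703  x^+=-6.0042  v^+=3.4905  a^+=10.8361
step 6: x_pred=-3.2521  r=4.1621  x^+=-2.0368  v^+=12.1939  a^+=15.8715
step 7: x_pred=5.2516  r=-6.3516  x^+=3.3970  v^+=13.8197  a^+=8.1871

v_post = 13.8197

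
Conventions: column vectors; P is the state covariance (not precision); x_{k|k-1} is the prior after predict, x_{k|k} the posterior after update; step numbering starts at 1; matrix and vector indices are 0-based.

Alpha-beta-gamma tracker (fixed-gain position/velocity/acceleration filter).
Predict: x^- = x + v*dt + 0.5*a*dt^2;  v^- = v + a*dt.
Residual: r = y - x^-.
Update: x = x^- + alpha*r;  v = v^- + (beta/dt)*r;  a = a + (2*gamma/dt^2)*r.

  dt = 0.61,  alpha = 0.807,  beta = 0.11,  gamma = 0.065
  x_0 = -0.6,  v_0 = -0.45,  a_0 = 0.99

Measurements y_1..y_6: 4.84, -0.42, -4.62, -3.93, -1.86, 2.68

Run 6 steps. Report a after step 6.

a_post = 0.8149

step 1: x_pred=-0.6903  r=5.5303  x^+=3.7727  v^+=1.1512  a^+=2.9221
step 2: x_pred=5.0185  r=-5.4385  x^+=0.6296  v^+=1.9529  a^+=1.0221
step 3: x_pred=2.0111  r=-6.6311  x^+=-3.3402  v^+=1.3806  a^+=-1.2946
step 4: x_pred=-2.7389  r=-1.1911  x^+=-3.7001  v^+=0.3761  a^+=-1.7108
step 5: x_pred=-3.7890  r=1.9290  x^+=-2.2323  v^+=-0.3196  a^+=-1.0368
step 6: x_pred=-2.6202  r=5.3002  x^+=1.6571  v^+=0.0037  a^+=0.8149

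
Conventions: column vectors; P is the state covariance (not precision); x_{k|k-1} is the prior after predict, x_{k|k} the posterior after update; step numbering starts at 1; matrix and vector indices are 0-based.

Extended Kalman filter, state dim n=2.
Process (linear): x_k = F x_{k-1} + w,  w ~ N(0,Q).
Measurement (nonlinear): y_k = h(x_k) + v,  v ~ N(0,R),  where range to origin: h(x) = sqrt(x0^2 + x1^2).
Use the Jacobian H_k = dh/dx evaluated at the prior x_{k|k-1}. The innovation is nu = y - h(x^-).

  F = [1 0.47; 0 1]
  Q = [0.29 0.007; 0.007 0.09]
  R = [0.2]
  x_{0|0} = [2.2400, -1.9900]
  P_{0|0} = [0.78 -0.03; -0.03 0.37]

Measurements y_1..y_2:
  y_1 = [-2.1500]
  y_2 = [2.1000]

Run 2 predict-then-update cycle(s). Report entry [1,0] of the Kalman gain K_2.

K[1,0] = -0.3109

step 1: x^-=[1.3047, -1.9900]  P^-=[1.1235 0.1509; 0.1509 0.4600]  H_jac=[0.5483 -0.8363]  S=[0.7211]  K=[0.6793; -0.4187]  nu=[-4.5296]  x^+=[-1.7722, -0.0933]  P^+=[0.7908 0.3560; 0.3560 0.3336]
step 2: x^-=[-1.8160, -0.0933]  P^-=[1.4891 0.5198; 0.5198 0.4236]  H_jac=[-0.9987 -0.0513]  S=[1.7396]  K=[-0.8702; -0.3109]  nu=[0.2816]  x^+=[-2.0611, -0.1808]  P^+=[0.1718 0.0491; 0.0491 0.2554]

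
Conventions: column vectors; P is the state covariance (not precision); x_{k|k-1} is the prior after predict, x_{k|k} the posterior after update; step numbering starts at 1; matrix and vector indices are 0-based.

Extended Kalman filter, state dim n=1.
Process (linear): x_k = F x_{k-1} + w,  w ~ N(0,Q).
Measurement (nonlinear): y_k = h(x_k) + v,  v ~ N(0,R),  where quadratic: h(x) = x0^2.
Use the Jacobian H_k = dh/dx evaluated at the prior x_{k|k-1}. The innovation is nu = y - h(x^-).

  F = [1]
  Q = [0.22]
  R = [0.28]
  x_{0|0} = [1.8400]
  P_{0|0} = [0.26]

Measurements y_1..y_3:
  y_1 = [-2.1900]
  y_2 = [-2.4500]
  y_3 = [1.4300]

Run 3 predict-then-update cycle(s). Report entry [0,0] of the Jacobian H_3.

H_jac[0,0] = -1.5043

step 1: x^-=[1.8400]  P^-=[0.4800]  H_jac=[3.6800]  S=[6.7804]  K=[0.2605]  nu=[-5.5756]  x^+=[0.3875]  P^+=[0.0198]
step 2: x^-=[0.3875]  P^-=[0.2398]  H_jac=[0.7749]  S=[0.4240]  K=[0.4383]  nu=[-2.6001]  x^+=[-0.7522]  P^+=[0.1584]
step 3: x^-=[-0.7522]  P^-=[0.3784]  H_jac=[-1.5043]  S=[1.1362]  K=[-0.5009]  nu=[0.8643]  x^+=[-1.1851]  P^+=[0.0932]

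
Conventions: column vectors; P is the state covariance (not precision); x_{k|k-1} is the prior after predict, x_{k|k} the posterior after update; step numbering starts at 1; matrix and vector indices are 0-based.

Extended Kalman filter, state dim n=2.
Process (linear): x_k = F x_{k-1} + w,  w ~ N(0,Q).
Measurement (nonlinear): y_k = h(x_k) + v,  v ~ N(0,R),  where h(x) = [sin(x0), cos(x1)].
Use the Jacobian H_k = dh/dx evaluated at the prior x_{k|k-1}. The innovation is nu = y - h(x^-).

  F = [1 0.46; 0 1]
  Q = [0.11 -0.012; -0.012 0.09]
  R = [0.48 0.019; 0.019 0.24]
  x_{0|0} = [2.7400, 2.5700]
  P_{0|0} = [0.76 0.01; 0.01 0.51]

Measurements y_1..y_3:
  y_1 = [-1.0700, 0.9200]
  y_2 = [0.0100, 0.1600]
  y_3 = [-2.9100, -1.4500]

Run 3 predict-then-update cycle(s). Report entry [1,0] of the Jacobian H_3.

H_jac[1,0] = 0.0000

step 1: x^-=[3.9222, 2.5700]  P^-=[0.9871 0.2326; 0.2326 0.6000]  H_jac=[-0.7105 0.0000; 0.0000 -0.5410]  S=[0.9783 0.1084; 0.1084 0.4156]  K=[-0.7037 -0.1192; -0.0848 -0.7589]  nu=[-0.3663, 1.7610]  x^+=[3.9700, 1.2646]  P^+=[0.4786 0.0776; 0.0776 0.3397]
step 2: x^-=[4.5517, 1.2646]  P^-=[0.7319 0.2219; 0.2219 0.4297]  H_jac=[-0.1600 0.0000; 0.0000 -0.9535]  S=[0.4987 0.0528; 0.0528 0.6306]  K=[-0.2010 -0.3186; -0.0024 -0.6494]  nu=[0.9971, -0.1414]  x^+=[4.3963, 1.3541]  P^+=[0.6409 0.0842; 0.0842 0.1635]
step 3: x^-=[5.0192, 1.3541]  P^-=[0.8630 0.1474; 0.1474 0.2535]  H_jac=[0.3021 0.0000; 0.0000 -0.9766]  S=[0.5587 -0.0245; -0.0245 0.4818]  K=[0.4545 -0.2757; 0.0573 -0.5110]  nu=[-1.9567, -1.6650]  x^+=[4.5891, 2.0928]  P^+=[0.7048 0.0589; 0.0589 0.1245]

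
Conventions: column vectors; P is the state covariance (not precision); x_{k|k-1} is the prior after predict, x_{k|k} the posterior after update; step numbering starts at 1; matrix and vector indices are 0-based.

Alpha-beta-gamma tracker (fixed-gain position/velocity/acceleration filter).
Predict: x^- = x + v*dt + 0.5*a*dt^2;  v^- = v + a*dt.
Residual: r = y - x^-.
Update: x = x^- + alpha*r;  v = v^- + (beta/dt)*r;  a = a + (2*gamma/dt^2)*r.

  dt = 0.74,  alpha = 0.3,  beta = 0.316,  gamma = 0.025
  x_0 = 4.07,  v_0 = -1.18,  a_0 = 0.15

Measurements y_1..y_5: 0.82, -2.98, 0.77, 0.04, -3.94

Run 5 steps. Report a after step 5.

a_post = 0.2210

step 1: x_pred=3.2379  r=-2.4179  x^+=2.5125  v^+=-2.1015  a^+=-0.0708
step 2: x_pred=0.9380  r=-3.9180  x^+=-0.2374  v^+=-3.8270  a^+=-0.4285
step 3: x_pred=-3.1867  r=3.9567  x^+=-1.9997  v^+=-2.4545  a^+=-0.0672
step 4: x_pred=-3.8344  r=3.8744  x^+=-2.6721  v^+=-0.8498  a^+=0.2865
step 5: x_pred=-3.2224  r=-0.7176  x^+=-3.4377  v^+=-0.9442  a^+=0.2210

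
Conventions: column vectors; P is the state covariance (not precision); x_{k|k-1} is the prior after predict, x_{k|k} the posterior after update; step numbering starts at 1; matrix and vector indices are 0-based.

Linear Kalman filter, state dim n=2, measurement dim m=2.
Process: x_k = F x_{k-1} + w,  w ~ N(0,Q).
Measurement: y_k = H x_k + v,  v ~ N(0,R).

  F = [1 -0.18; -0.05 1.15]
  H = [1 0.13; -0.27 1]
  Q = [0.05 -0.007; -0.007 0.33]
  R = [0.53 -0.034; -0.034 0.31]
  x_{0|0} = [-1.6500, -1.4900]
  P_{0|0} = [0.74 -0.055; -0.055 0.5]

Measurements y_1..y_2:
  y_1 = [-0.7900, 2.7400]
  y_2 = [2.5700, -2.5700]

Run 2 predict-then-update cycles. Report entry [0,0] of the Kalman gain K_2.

K[0,0] = 0.3824

step 1: x^-=[-1.3818, -1.6310]  P^-=[0.8260 -0.2112; -0.2112 0.9994]  S=[1.3180 -0.3309; -0.3309 1.4837]  K=[0.5640 -0.1669; 0.1240 0.7397]  nu=[0.8038, 3.9979]  x^+=[-1.5957, 1.4260]  P^+=[0.3032 0.0109; 0.0109 0.2280]
step 2: x^-=[-1.8524, 1.7196]  P^-=[0.3566 -0.0567; -0.0567 0.6311]  S=[0.8825 -0.1029; -0.1029 0.9977]  K=[0.3824 -0.1139; 0.1056 0.6588]  nu=[4.1988, -4.7898]  x^+=[0.2988, -0.9925]  P^+=[0.2056 0.0072; 0.0072 0.2026]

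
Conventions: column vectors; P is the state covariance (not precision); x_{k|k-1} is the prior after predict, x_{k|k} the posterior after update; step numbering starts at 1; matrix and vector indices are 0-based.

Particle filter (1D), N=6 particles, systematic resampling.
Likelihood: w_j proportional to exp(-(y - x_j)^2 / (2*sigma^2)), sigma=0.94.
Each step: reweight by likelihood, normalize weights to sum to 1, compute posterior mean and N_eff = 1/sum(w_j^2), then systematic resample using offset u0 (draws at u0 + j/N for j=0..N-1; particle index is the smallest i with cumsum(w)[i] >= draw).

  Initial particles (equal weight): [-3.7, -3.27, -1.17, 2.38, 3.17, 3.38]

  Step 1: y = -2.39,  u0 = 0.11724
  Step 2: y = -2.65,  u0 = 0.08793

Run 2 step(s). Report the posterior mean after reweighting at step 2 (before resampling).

step 1: w=[0.2603, 0.4435, 0.2961, 0.0000, 0.0000, 0.0000]  mean=-2.7601  Neff=2.8393  idx=[0, 1, 1, 1, 2, 2]
step 2: w=[0.1519, 0.2280, 0.2280, 0.2280, 0.0821, 0.0821]  mean=-2.9907  Neff=5.1951  idx=[0, 1, 2, 2, 3, 5]

post_mean = -2.9907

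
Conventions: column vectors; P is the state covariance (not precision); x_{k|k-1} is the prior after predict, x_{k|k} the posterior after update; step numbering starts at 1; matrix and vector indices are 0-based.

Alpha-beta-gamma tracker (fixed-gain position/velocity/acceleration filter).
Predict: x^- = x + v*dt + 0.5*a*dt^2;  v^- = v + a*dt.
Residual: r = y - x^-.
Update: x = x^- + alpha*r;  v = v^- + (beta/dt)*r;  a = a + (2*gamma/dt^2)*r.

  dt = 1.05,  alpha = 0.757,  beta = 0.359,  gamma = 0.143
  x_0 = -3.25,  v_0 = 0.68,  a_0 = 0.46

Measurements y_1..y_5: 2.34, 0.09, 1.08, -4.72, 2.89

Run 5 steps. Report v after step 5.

step 1: x_pred=-2.2824  r=4.6224  x^+=1.2168  v^+=2.7434  a^+=1.6591
step 2: x_pred=5.0119  r=-4.9219  x^+=1.2860  v^+=2.8027  a^+=0.3823
step 3: x_pred=4.4396  r=-3.3596  x^+=1.8964  v^+=2.0554  a^+=-0.4892
step 4: x_pred=3.7849  r=-8.5049  x^+=-2.6533  v^+=-1.3661  a^+=-2.6955
step 5: x_pred=-5.5736  r=8.4636  x^+=0.8333  v^+=-1.3026  a^+=-0.4999

v_post = -1.3026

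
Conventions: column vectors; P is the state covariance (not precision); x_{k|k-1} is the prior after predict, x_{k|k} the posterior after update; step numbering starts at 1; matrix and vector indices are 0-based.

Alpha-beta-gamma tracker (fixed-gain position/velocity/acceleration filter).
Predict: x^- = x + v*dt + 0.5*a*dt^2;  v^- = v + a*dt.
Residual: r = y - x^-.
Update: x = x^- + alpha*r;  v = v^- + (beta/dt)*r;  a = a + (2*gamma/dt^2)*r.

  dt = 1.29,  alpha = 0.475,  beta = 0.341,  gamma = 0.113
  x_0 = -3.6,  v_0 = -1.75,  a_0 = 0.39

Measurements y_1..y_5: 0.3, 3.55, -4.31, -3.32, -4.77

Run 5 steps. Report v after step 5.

v_post = -1.7700

step 1: x_pred=-5.5330  r=5.8330  x^+=-2.7623  v^+=0.2950  a^+=1.1822
step 2: x_pred=-1.3981  r=4.9481  x^+=0.9522  v^+=3.1280  a^+=1.8542
step 3: x_pred=6.5301  r=-10.8401  x^+=1.3811  v^+=2.6544  a^+=0.3820
step 4: x_pred=5.1231  r=-8.4431  x^+=1.1126  v^+=0.9153  a^+=-0.7647
step 5: x_pred=1.6571  r=-6.4271  x^+=-1.3957  v^+=-1.7700  a^+=-1.6375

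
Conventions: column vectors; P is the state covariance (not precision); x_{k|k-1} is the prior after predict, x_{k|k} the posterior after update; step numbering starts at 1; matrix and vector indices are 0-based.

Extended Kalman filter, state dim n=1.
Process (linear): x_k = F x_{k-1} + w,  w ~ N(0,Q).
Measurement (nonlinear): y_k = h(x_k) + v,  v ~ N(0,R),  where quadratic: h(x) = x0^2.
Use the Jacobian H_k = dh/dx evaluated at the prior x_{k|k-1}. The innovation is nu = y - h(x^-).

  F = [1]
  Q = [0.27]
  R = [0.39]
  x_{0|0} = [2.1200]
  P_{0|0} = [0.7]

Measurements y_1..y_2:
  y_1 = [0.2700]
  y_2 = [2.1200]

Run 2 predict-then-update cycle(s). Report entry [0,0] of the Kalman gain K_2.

K[0,0] = 0.3478

step 1: x^-=[2.1200]  P^-=[0.9700]  H_jac=[4.2400]  S=[17.8283]  K=[0.2307]  nu=[-4.2244]  x^+=[1.1455]  P^+=[0.0212]
step 2: x^-=[1.1455]  P^-=[0.2912]  H_jac=[2.2909]  S=[1.9184]  K=[0.3478]  nu=[0.8079]  x^+=[1.4264]  P^+=[0.0592]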